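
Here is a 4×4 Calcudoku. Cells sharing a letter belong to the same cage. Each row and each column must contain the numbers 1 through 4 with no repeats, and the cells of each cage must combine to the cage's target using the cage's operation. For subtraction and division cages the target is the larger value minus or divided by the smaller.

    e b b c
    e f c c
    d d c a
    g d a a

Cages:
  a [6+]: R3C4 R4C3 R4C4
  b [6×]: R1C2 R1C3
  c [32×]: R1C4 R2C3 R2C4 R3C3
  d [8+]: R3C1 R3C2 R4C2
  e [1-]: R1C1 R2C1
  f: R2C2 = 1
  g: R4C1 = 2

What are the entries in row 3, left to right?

1 3 4 2

Cage f is given; hence R2C2 = 1.
Cage g is given, so R4C1 = 2.
The only place for 1 in row 1 is R1C4.
Cage c has product 32; hence R2C3 = 2.
Cage c has product 32, which forces R2C4 = 4.
Cage c has product 32, which forces R3C3 = 4.
1 is placed in column 4, which forces R3C4 = 2.
The 3 cells of cage a must have sum 6; hence R4C3 = 1.
Cage a has sum 6, which forces R4C4 = 3.
Cage e's pair has difference 1, leaving R1C1 = 4.
The two cells of cage b must have product 6; hence R1C2 = 2.
Column 3 now contains 2; hence R1C3 = 3.
4 is placed in row 2, so R2C1 = 3.
The 3 cells of cage d must have sum 8, so R3C1 = 1.
Row 3 now contains 2, so R3C2 = 3.
Row 4 now contains 3; hence R4C2 = 4.
The full grid is 4 2 3 1 / 3 1 2 4 / 1 3 4 2 / 2 4 1 3.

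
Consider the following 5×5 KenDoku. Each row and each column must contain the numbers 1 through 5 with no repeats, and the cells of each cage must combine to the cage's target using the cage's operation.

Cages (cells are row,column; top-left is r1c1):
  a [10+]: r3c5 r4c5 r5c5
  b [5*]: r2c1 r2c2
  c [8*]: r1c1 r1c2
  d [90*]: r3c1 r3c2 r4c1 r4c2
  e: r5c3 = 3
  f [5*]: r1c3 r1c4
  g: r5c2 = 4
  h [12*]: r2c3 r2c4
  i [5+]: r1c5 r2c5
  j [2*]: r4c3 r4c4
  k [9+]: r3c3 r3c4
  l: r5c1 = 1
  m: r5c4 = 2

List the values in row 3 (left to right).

Cage l is given, so r5c1 = 1.
Cage g is given, leaving r5c2 = 4.
Cage e is given, which forces r5c3 = 3.
Cage m is a single given cell, leaving r5c4 = 2.
Row 5 already has 2; hence r5c5 = 5.
Cage c needs two cells with product 8, leaving r1c1 = 4.
Column 2 already has 4, so r1c2 = 2.
1 is placed in column 1, which forces r2c1 = 5.
Cage b's pair has product 5; hence r2c2 = 1.
Column 3 now contains 3, which forces r2c3 = 4.
The two cells of cage h must have product 12, leaving r2c4 = 3.
Row 2 already has 3, which forces r2c5 = 2.
4 is placed in column 3, which forces r3c3 = 5.
Row 3 now contains 5, so r3c4 = 4.
Cage j needs two cells with product 2, leaving r4c3 = 2.
Column 4 already has 2; hence r4c4 = 1.
Column 3 already has 5; hence r1c3 = 1.
Column 4 now contains 1, which forces r1c4 = 5.
Cage i needs two cells with sum 5, leaving r1c5 = 3.
Cage d has product 90, leaving r3c1 = 2.
Row 3 now contains 5; hence r3c2 = 3.
Cage a has sum 10, so r3c5 = 1.
Row 4 already has 2, so r4c1 = 3.
Cage d needs product 90, leaving r4c2 = 5.
Cage a needs sum 10, leaving r4c5 = 4.
Completed grid: 4 2 1 5 3 / 5 1 4 3 2 / 2 3 5 4 1 / 3 5 2 1 4 / 1 4 3 2 5.

2 3 5 4 1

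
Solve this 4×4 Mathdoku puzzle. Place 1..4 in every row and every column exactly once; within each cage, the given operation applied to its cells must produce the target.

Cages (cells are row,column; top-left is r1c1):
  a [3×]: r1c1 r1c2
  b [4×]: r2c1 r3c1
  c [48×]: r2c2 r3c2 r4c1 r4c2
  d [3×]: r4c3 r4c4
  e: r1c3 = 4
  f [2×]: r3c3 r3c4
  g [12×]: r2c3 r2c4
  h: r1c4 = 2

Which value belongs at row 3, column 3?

Cage e is a single given cell, leaving r1c3 = 4.
Cage h is given; hence r1c4 = 2.
Column 3 already has 4; hence r2c3 = 3.
Row 2 already has 3; hence r2c4 = 4.
2 is placed in column 4, leaving r3c4 = 1.
3 is placed in column 3, leaving r4c3 = 1.
1 is placed in column 4; hence r4c4 = 3.
Row 2 already has 4, which forces r2c1 = 1.
Cage c needs product 48, so r2c2 = 2.
Row 3 now contains 1, so r3c1 = 4.
Cage c has product 48; hence r3c2 = 3.
Row 3 now contains 1; hence r3c3 = 2.
Cage c has product 48, so r4c1 = 2.
Row 4 now contains 3, so r4c2 = 4.
1 is placed in column 1, which forces r1c1 = 3.
Column 2 already has 3, which forces r1c2 = 1.
Completed grid: 3 1 4 2 / 1 2 3 4 / 4 3 2 1 / 2 4 1 3.

2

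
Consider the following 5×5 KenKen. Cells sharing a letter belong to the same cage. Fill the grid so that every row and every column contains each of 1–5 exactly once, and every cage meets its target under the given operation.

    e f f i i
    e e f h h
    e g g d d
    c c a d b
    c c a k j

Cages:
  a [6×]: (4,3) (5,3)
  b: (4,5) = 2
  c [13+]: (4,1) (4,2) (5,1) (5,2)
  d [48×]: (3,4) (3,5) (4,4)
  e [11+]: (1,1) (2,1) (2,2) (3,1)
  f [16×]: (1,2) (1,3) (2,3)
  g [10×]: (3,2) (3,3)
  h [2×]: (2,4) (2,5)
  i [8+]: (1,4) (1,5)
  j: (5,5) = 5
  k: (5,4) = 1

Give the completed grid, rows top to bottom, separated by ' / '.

Cage d needs product 48; hence (3,4) = 3.
The 3 cells of cage d must have product 48, so (3,5) = 4.
Cage d has product 48, so (4,4) = 4.
Cage b is given, so (4,5) = 2.
Cage k is a single given cell, so (5,4) = 1.
Cage j is given, leaving (5,5) = 5.
Column 4 now contains 3, leaving (1,4) = 5.
Column 5 now contains 5; hence (1,5) = 3.
1 is placed in column 4, leaving (2,4) = 2.
Column 5 already has 2, leaving (2,5) = 1.
Row 4 already has 2, so (4,3) = 3.
Cage a's pair has product 6, which forces (5,3) = 2.
The 3 cells of cage f must have product 16, which forces (1,2) = 4.
The 3 cells of cage f must have product 16, which forces (1,3) = 1.
2 is placed in row 2, leaving (2,3) = 4.
Cage g needs two cells with product 10, which forces (3,2) = 2.
Column 3 now contains 2, leaving (3,3) = 5.
Column 2 already has 4, leaving (5,2) = 3.
Row 1 already has 1, leaving (1,1) = 2.
Cage e has sum 11; hence (2,1) = 3.
Column 2 now contains 3, which forces (2,2) = 5.
2 is placed in row 3, so (3,1) = 1.
Column 1 already has 1; hence (4,1) = 5.
Column 2 already has 5, leaving (4,2) = 1.
Row 5 already has 3, which forces (5,1) = 4.

2 4 1 5 3 / 3 5 4 2 1 / 1 2 5 3 4 / 5 1 3 4 2 / 4 3 2 1 5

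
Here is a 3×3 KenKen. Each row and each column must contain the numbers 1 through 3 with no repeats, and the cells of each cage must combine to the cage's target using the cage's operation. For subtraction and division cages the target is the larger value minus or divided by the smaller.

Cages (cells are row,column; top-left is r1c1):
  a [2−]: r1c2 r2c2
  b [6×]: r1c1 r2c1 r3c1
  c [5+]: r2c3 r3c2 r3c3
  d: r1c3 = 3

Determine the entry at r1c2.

1

Cage d is a single given cell, leaving r1c3 = 3.
3 is placed in column 3, so r3c3 = 1.
3 is placed in row 1, which forces r1c2 = 1.
Cage a's pair has difference 2; hence r2c2 = 3.
1 is placed in column 3; hence r2c3 = 2.
1 is placed in row 3, leaving r3c2 = 2.
Row 1 now contains 1, leaving r1c1 = 2.
Row 2 already has 2, so r2c1 = 1.
2 is placed in row 3, so r3c1 = 3.
The full grid is 2 1 3 / 1 3 2 / 3 2 1.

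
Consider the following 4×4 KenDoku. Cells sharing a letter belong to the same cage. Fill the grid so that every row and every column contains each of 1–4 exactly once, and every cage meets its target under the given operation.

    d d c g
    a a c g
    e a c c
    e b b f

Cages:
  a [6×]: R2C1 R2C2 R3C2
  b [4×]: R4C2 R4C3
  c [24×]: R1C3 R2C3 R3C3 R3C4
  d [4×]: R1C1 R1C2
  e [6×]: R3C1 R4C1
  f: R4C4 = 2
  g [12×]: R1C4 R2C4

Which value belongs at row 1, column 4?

3

Cage f is given, leaving R4C4 = 2.
The two cells of cage e must have product 6; hence R3C1 = 2.
2 is placed in row 4; hence R4C1 = 3.
Column 1 now contains 3, so R2C1 = 1.
Cage a needs product 6; hence R2C2 = 2.
Cage a needs product 6, which forces R3C2 = 3.
1 is placed in column 1; hence R1C1 = 4.
Cage d needs two cells with product 4, so R1C2 = 1.
The 4 cells of cage c must have product 24, so R1C3 = 2.
4 is placed in row 1, which forces R1C4 = 3.
The 4 cells of cage c must have product 24; hence R2C3 = 3.
Column 4 already has 3, leaving R2C4 = 4.
Column 4 now contains 4, leaving R3C4 = 1.
Column 2 now contains 1, which forces R4C2 = 4.
4 is placed in row 4, leaving R4C3 = 1.
Row 3 already has 1; hence R3C3 = 4.
Filled in: 4 1 2 3 / 1 2 3 4 / 2 3 4 1 / 3 4 1 2.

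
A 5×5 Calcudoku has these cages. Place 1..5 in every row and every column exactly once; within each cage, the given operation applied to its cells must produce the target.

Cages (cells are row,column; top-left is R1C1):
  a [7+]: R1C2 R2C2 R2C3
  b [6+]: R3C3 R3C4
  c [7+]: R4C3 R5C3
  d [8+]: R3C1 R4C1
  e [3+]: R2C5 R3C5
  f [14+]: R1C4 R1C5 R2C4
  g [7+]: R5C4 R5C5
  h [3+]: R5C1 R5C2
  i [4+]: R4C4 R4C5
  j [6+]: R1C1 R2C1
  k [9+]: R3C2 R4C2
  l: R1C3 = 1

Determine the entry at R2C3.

3

L is a freebie, leaving R1C3 = 1.
Cage f needs sum 14, which forces R1C4 = 4.
The 3 cells of cage f must have sum 14; hence R1C5 = 5.
The 3 cells of cage f must have sum 14, so R2C4 = 5.
Row 1 now contains 5, so R1C1 = 2.
2 is placed in row 1, which forces R1C2 = 3.
Cage j's pair has sum 6; hence R2C1 = 4.
3 is placed in column 2, so R2C2 = 1.
Row 2 already has 1, leaving R2C5 = 2.
2 is placed in column 5; hence R3C5 = 1.
1 is placed in column 5, leaving R4C5 = 3.
Column 1 now contains 2, so R5C1 = 1.
1 is placed in column 2, so R5C2 = 2.
The two cells of cage g must have sum 7, so R5C4 = 3.
The two cells of cage g must have sum 7, so R5C5 = 4.
Row 2 already has 2; hence R2C3 = 3.
Cage d's pair has sum 8, which forces R3C1 = 3.
The two cells of cage b must have sum 6, so R3C3 = 4.
Row 3 already has 1, leaving R3C4 = 2.
Row 4 now contains 3; hence R4C1 = 5.
Row 4 already has 5; hence R4C2 = 4.
Cage c needs two cells with sum 7, leaving R4C3 = 2.
Row 4 now contains 3, leaving R4C4 = 1.
Row 5 now contains 4; hence R5C3 = 5.
Row 3 already has 4, so R3C2 = 5.
Completed grid: 2 3 1 4 5 / 4 1 3 5 2 / 3 5 4 2 1 / 5 4 2 1 3 / 1 2 5 3 4.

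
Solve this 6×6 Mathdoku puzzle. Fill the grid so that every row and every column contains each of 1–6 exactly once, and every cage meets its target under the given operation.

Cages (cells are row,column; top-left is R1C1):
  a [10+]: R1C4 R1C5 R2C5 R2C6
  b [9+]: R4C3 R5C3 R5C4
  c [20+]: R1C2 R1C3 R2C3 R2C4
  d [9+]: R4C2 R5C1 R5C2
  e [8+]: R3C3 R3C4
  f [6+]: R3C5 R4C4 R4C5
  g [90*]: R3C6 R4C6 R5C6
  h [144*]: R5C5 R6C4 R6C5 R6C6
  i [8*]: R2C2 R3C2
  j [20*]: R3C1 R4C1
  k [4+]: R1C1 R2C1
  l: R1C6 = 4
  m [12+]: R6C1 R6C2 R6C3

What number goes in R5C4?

3

L is a freebie, leaving R1C6 = 4.
In row 3, 1 can only go at R3C5, so R3C5 = 1.
Cage d needs sum 9, leaving R5C1 = 2.
Column 1 now contains 2, which forces R6C1 = 6.
Cage h has product 144, leaving R5C5 = 6.
Cage d needs sum 9, leaving R4C2 = 6.
Row 5 already has 6, which forces R5C2 = 1.
1 is placed in column 2; hence R6C2 = 5.
5 is placed in row 6, so R6C3 = 1.
Column 2 already has 5, so R1C2 = 3.
Cage c needs sum 20, leaving R1C3 = 6.
Cage c has sum 20, so R2C3 = 5.
Cage c has sum 20, which forces R2C4 = 6.
Cage g has product 90, leaving R3C6 = 6.
The 3 cells of cage b must have sum 9, which forces R4C3 = 2.
Row 1 now contains 3; hence R1C1 = 1.
1 is placed in row 1, which forces R1C4 = 2.
Row 1 now contains 2, leaving R1C5 = 5.
Cage k needs two cells with sum 4, which forces R2C1 = 3.
Row 2 now contains 3, so R2C6 = 1.
Column 3 already has 2, so R3C3 = 3.
Cage e needs two cells with sum 8, so R3C4 = 5.
Cage f needs sum 6, so R4C4 = 1.
The 3 cells of cage f must have sum 6; hence R4C5 = 4.
Column 3 now contains 3, which forces R5C3 = 4.
Row 5 already has 4; hence R5C4 = 3.
Row 5 now contains 3, which forces R5C6 = 5.
Column 4 already has 3, which forces R6C4 = 4.
Column 5 now contains 4, which forces R2C5 = 2.
Row 3 now contains 5; hence R3C1 = 4.
4 is placed in row 3, which forces R3C2 = 2.
Row 4 now contains 4; hence R4C1 = 5.
Column 6 now contains 5, so R4C6 = 3.
Column 5 now contains 2, leaving R6C5 = 3.
Column 6 now contains 3, which forces R6C6 = 2.
Row 2 now contains 2, which forces R2C2 = 4.
The full grid is 1 3 6 2 5 4 / 3 4 5 6 2 1 / 4 2 3 5 1 6 / 5 6 2 1 4 3 / 2 1 4 3 6 5 / 6 5 1 4 3 2.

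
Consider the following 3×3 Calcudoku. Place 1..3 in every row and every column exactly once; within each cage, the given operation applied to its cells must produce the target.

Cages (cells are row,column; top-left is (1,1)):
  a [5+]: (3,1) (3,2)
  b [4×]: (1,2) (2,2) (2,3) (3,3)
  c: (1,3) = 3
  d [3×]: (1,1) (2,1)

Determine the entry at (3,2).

Cage c is a single given cell, which forces (1,3) = 3.
3 is placed in row 1, which forces (1,1) = 1.
Row 1 already has 1; hence (1,2) = 2.
The two cells of cage d must have product 3, so (2,1) = 3.
2 is placed in column 2, which forces (2,2) = 1.
Row 2 already has 1, so (2,3) = 2.
3 is placed in column 1; hence (3,1) = 2.
2 is placed in column 2, so (3,2) = 3.
Column 3 now contains 2, so (3,3) = 1.
Completed grid: 1 2 3 / 3 1 2 / 2 3 1.

3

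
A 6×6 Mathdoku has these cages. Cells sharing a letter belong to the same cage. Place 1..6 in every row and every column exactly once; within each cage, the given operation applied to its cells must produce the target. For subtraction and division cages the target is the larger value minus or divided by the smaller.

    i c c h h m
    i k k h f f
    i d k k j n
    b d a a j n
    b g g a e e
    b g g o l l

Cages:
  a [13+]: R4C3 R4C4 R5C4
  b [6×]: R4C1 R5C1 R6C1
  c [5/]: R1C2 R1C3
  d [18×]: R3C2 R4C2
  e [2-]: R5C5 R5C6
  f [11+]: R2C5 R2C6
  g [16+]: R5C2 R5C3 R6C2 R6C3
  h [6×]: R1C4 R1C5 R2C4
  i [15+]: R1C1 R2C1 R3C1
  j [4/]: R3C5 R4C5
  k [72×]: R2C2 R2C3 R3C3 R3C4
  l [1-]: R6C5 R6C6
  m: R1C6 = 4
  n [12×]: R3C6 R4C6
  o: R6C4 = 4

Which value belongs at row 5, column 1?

M is a freebie, so R1C6 = 4.
Cage o is given, which forces R6C4 = 4.
In row 3, 5 can only go at R3C1, so R3C1 = 5.
Column 1 now contains 5, which forces R1C1 = 6.
Cage i needs sum 15; hence R2C1 = 4.
Column 2 needs a 4, and only R5C2 is open for it.
Column 2 needs a 2, and only R2C2 is open for it.
The only place for 1 in row 2 is R2C4.
The only place for 3 in row 2 is R2C3.
In row 3, 1 can only go at R3C5, so R3C5 = 1.
Column 5 now contains 1, which forces R4C5 = 4.
The only place for 4 in row 3 is R3C3.
Cage k has product 72, leaving R3C4 = 3.
Column 4 already has 3, leaving R1C4 = 2.
Cage h needs product 6, leaving R1C5 = 3.
Row 3 already has 3, leaving R3C2 = 6.
Row 3 already has 6, so R3C6 = 2.
The two cells of cage d must have product 18, so R4C2 = 3.
Column 6 now contains 2, which forces R4C6 = 6.
3 is placed in column 5, so R5C5 = 5.
5 is placed in column 5, which forces R2C5 = 6.
Column 6 now contains 6, so R2C6 = 5.
Cage a has sum 13, so R4C3 = 2.
Row 4 now contains 6, which forces R4C4 = 5.
5 is placed in row 5, leaving R5C4 = 6.
Cage e's pair has difference 2, leaving R5C6 = 3.
6 is placed in column 5, which forces R6C5 = 2.
3 is placed in column 6, which forces R6C6 = 1.
Row 4 now contains 2; hence R4C1 = 1.
Cage b needs product 6, so R5C1 = 2.
Row 5 now contains 6, so R5C3 = 1.
1 is placed in row 6; hence R6C1 = 3.
1 is placed in row 6; hence R6C2 = 5.
The 4 cells of cage g must have sum 16, which forces R6C3 = 6.
5 is placed in column 2, leaving R1C2 = 1.
Column 3 already has 1, so R1C3 = 5.
Filled in: 6 1 5 2 3 4 / 4 2 3 1 6 5 / 5 6 4 3 1 2 / 1 3 2 5 4 6 / 2 4 1 6 5 3 / 3 5 6 4 2 1.

2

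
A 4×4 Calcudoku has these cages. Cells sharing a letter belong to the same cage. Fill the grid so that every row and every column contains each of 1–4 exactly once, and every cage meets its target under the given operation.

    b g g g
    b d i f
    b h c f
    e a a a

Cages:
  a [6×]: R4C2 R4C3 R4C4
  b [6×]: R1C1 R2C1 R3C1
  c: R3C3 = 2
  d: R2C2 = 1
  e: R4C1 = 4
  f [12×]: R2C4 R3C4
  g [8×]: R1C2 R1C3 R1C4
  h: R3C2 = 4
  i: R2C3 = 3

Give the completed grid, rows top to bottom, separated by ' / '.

3 2 4 1 / 2 1 3 4 / 1 4 2 3 / 4 3 1 2

Cage d is a single given cell, which forces R2C2 = 1.
Cage i is given, so R2C3 = 3.
Row 2 already has 3, so R2C4 = 4.
Cage h is given; hence R3C2 = 4.
Cage c is given, so R3C3 = 2.
Column 4 now contains 4, which forces R3C4 = 3.
E is a freebie, which forces R4C1 = 4.
Column 3 already has 2; hence R4C3 = 1.
Row 4 now contains 1; hence R4C4 = 2.
Cage b has product 6, which forces R1C1 = 3.
4 is placed in column 2, so R1C2 = 2.
Column 3 already has 1, so R1C3 = 4.
Column 4 already has 2, which forces R1C4 = 1.
Row 2 already has 3, so R2C1 = 2.
Row 3 now contains 3, which forces R3C1 = 1.
Row 4 now contains 2; hence R4C2 = 3.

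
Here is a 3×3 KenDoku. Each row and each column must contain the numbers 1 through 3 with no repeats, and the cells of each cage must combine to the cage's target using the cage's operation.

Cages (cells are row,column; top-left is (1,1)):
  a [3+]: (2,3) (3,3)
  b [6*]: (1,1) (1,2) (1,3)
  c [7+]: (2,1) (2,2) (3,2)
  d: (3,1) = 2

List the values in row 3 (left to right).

Cage d is a single given cell, so (3,1) = 2.
Row 3 now contains 2, so (3,2) = 3.
Row 3 now contains 2, so (3,3) = 1.
Column 1 now contains 2, which forces (2,1) = 3.
3 is placed in column 2, leaving (2,2) = 1.
1 is placed in column 3, leaving (2,3) = 2.
Column 1 now contains 3, which forces (1,1) = 1.
Column 2 already has 1, so (1,2) = 2.
2 is placed in column 3, leaving (1,3) = 3.
Completed grid: 1 2 3 / 3 1 2 / 2 3 1.

2 3 1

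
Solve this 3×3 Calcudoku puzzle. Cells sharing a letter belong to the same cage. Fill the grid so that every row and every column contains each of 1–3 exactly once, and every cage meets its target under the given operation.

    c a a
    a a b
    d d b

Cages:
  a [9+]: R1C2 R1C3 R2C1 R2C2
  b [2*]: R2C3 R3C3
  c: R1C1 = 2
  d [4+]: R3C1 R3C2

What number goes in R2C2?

Cage c is given, so R1C1 = 2.
Cage a has sum 9, so R2C1 = 3.
Cage a needs sum 9; hence R2C2 = 2.
Row 2 now contains 2, which forces R2C3 = 1.
Column 1 now contains 3, leaving R3C1 = 1.
Row 3 already has 1, leaving R3C2 = 3.
Column 3 now contains 1, which forces R3C3 = 2.
Column 2 now contains 3, so R1C2 = 1.
Column 3 now contains 1, so R1C3 = 3.
The full grid is 2 1 3 / 3 2 1 / 1 3 2.

2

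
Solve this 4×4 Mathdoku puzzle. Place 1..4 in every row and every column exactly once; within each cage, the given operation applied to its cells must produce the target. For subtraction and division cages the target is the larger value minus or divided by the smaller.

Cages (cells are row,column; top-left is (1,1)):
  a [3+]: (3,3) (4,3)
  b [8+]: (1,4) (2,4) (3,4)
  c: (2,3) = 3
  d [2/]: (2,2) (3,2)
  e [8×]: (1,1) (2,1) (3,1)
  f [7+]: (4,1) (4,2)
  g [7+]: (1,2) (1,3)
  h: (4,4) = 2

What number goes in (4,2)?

4

Cage c is a single given cell, which forces (2,3) = 3.
H is a freebie; hence (4,4) = 2.
Cage g needs two cells with sum 7, so (1,2) = 3.
Column 3 now contains 3; hence (1,3) = 4.
4 is placed in row 1, leaving (1,4) = 1.
Column 4 already has 1, leaving (2,4) = 4.
Cage a needs two cells with sum 3; hence (3,3) = 2.
Column 4 now contains 4, which forces (3,4) = 3.
Column 2 now contains 3, so (4,2) = 4.
Row 4 now contains 2; hence (4,3) = 1.
1 is placed in row 1; hence (1,1) = 2.
Cage e needs product 8; hence (2,1) = 1.
Cage d's pair has quotient 2; hence (2,2) = 2.
The 3 cells of cage e must have product 8, leaving (3,1) = 4.
Column 2 already has 4, so (3,2) = 1.
Row 4 already has 4, which forces (4,1) = 3.
Filled in: 2 3 4 1 / 1 2 3 4 / 4 1 2 3 / 3 4 1 2.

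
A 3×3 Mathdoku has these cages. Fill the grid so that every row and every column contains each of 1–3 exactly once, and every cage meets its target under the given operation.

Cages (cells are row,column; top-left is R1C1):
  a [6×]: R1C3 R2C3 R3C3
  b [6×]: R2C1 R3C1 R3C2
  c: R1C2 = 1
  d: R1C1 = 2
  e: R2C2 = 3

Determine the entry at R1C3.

Cage d is a single given cell, leaving R1C1 = 2.
Cage c is given; hence R1C2 = 1.
Row 1 now contains 1, leaving R1C3 = 3.
Cage e is a single given cell, leaving R2C2 = 3.
Column 2 now contains 3, which forces R3C2 = 2.
Row 3 already has 2, so R3C3 = 1.
Row 2 already has 3, leaving R2C1 = 1.
Column 3 already has 1, leaving R2C3 = 2.
Row 3 already has 1, so R3C1 = 3.
Completed grid: 2 1 3 / 1 3 2 / 3 2 1.

3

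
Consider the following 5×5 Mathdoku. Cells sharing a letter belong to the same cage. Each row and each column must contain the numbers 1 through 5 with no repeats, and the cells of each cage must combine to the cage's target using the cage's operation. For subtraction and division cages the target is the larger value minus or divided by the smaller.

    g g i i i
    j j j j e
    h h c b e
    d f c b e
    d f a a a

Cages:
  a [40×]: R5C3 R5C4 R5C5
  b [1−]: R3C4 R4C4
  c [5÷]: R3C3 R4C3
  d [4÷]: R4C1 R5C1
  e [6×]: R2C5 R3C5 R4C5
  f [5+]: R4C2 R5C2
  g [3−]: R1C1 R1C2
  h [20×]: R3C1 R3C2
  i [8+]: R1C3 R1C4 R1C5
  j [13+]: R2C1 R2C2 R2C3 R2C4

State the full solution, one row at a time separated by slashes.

In row 2, 2 can only go at R2C5, so R2C5 = 2.
In row 3, 2 can only go at R3C4, so R3C4 = 2.
Cage a needs product 40, so R5C3 = 2.
The only place for 3 in row 3 is R3C5.
3 is placed in column 5; hence R4C5 = 1.
Column 5 already has 1, leaving R1C5 = 4.
Cage c's pair has quotient 5, which forces R3C3 = 1.
Row 4 now contains 1, so R4C1 = 4.
Row 4 now contains 4, which forces R4C2 = 2.
Row 4 now contains 1; hence R4C3 = 5.
Row 4 now contains 1, which forces R4C4 = 3.
Cage d's pair has quotient 4, so R5C1 = 1.
Row 5 now contains 1, leaving R5C2 = 3.
4 is placed in column 5, which forces R5C5 = 5.
Cage g needs two cells with difference 3, leaving R1C1 = 2.
The two cells of cage g must have difference 3, so R1C2 = 5.
Column 3 now contains 1, leaving R1C3 = 3.
Column 4 now contains 3; hence R1C4 = 1.
3 is placed in column 3; hence R2C3 = 4.
4 is placed in row 2, which forces R2C4 = 5.
Column 1 now contains 4, so R3C1 = 5.
The two cells of cage h must have product 20, so R3C2 = 4.
Row 5 already has 5, leaving R5C4 = 4.
5 is placed in row 2, so R2C1 = 3.
4 is placed in row 2, leaving R2C2 = 1.

2 5 3 1 4 / 3 1 4 5 2 / 5 4 1 2 3 / 4 2 5 3 1 / 1 3 2 4 5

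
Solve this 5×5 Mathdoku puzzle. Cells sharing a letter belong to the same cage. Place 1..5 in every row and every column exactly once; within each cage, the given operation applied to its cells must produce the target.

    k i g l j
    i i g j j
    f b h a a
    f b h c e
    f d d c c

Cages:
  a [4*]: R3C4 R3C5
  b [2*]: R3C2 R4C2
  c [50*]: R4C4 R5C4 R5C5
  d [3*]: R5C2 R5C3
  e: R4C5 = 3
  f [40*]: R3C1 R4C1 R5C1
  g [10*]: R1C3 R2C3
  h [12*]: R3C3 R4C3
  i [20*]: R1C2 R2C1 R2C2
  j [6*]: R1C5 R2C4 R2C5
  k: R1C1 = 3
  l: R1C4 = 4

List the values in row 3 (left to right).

5 2 3 1 4

Cage k is given, which forces R1C1 = 3.
L is a freebie, so R1C4 = 4.
4 is placed in column 4, so R3C4 = 1.
Row 3 already has 1, leaving R3C5 = 4.
The 3 cells of cage c must have product 50, which forces R4C4 = 5.
Cage e is a single given cell, which forces R4C5 = 3.
Cage c has product 50, which forces R5C4 = 2.
Cage c needs product 50; hence R5C5 = 5.
2 is placed in column 4, so R2C4 = 3.
The 3 cells of cage f must have product 40, leaving R3C1 = 5.
Row 3 already has 1, so R3C2 = 2.
Row 3 already has 4; hence R3C3 = 3.
Cage f has product 40, which forces R4C1 = 2.
Cage b's pair has product 2, which forces R4C2 = 1.
3 is placed in row 4, leaving R4C3 = 4.
5 is placed in row 5, leaving R5C1 = 4.
Column 2 now contains 1, leaving R5C2 = 3.
Column 3 now contains 3, leaving R5C3 = 1.
Column 2 now contains 1, so R1C2 = 5.
Row 1 now contains 5, which forces R1C3 = 2.
Row 1 already has 2, so R1C5 = 1.
4 is placed in column 1, leaving R2C1 = 1.
Cage i needs product 20; hence R2C2 = 4.
2 is placed in column 3, which forces R2C3 = 5.
Column 5 now contains 1, which forces R2C5 = 2.
The full grid is 3 5 2 4 1 / 1 4 5 3 2 / 5 2 3 1 4 / 2 1 4 5 3 / 4 3 1 2 5.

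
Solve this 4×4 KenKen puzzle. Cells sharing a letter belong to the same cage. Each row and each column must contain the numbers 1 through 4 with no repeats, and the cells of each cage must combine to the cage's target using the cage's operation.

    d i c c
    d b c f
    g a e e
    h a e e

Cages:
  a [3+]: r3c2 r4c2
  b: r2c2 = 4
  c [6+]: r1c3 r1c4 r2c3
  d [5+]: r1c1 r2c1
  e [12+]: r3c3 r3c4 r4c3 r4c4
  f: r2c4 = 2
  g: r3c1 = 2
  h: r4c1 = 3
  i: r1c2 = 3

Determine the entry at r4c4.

4

Cage i is a single given cell, so r1c2 = 3.
Cage b is a single given cell, so r2c2 = 4.
F is a freebie, which forces r2c4 = 2.
Cage g is given, leaving r3c1 = 2.
Row 3 already has 2, which forces r3c2 = 1.
H is a freebie, which forces r4c1 = 3.
Column 2 now contains 1; hence r4c2 = 2.
Cage d's pair has sum 5, which forces r1c1 = 4.
Row 1 now contains 4, so r1c3 = 2.
Column 4 now contains 2, leaving r1c4 = 1.
3 is placed in column 1, so r2c1 = 1.
Row 2 already has 1, leaving r2c3 = 3.
3 is placed in column 3, so r3c3 = 4.
Row 3 already has 4, so r3c4 = 3.
Column 3 now contains 4, leaving r4c3 = 1.
1 is placed in column 4, leaving r4c4 = 4.
The full grid is 4 3 2 1 / 1 4 3 2 / 2 1 4 3 / 3 2 1 4.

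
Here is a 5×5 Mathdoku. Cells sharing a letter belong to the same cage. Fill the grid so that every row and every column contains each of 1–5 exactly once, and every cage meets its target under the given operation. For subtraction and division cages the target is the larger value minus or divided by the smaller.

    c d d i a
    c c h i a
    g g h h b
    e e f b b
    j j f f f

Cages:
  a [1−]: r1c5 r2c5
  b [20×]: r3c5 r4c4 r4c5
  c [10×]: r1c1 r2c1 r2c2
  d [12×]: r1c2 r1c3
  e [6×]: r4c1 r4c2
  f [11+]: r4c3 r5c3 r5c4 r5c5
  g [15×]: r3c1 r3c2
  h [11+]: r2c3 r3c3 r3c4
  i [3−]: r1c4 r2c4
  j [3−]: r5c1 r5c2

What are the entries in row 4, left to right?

In column 1, 4 can only go at r5c1, so r5c1 = 4.
Cage j's pair has difference 3; hence r5c2 = 1.
The 4 cells of cage f must have sum 11, which forces r4c3 = 1.
The only place for 1 in row 3 is r3c5.
In column 2, 4 can only go at r1c2, so r1c2 = 4.
4 is placed in row 1; hence r1c3 = 3.
In row 2, 1 can only go at r2c1, so r2c1 = 1.
Row 1 needs a 1, and only r1c4 is open for it.
Cage i needs two cells with difference 3; hence r2c4 = 4.
4 is placed in row 2, which forces r2c5 = 3.
4 is placed in column 4, leaving r4c4 = 5.
Row 4 already has 5, leaving r4c5 = 4.
Cage a's pair has difference 1, so r1c5 = 2.
Cage h needs sum 11; hence r2c3 = 5.
The 3 cells of cage h must have sum 11; hence r3c3 = 4.
Column 4 now contains 5, so r3c4 = 2.
5 is placed in column 3, so r5c3 = 2.
The 4 cells of cage f must have sum 11, leaving r5c4 = 3.
2 is placed in column 5, leaving r5c5 = 5.
Row 1 now contains 2; hence r1c1 = 5.
5 is placed in row 2, leaving r2c2 = 2.
Column 1 now contains 5, so r3c1 = 3.
Row 3 now contains 3, which forces r3c2 = 5.
Column 1 now contains 3, leaving r4c1 = 2.
Column 2 now contains 2, so r4c2 = 3.
The full grid is 5 4 3 1 2 / 1 2 5 4 3 / 3 5 4 2 1 / 2 3 1 5 4 / 4 1 2 3 5.

2 3 1 5 4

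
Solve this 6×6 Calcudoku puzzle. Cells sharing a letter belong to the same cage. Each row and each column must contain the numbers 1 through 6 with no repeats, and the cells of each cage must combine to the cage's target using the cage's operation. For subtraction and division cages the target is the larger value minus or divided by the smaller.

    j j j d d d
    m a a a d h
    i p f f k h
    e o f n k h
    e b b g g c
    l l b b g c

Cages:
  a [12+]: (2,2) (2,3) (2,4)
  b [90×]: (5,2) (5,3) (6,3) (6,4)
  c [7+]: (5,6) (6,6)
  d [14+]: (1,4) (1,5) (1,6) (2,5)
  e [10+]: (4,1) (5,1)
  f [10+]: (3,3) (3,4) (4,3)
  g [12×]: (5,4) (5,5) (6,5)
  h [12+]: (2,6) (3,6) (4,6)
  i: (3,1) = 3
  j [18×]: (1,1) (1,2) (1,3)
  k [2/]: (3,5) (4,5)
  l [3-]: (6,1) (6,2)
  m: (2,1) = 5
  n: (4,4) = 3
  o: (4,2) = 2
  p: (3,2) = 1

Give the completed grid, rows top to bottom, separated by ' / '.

1 3 6 4 5 2 / 5 4 2 6 3 1 / 3 1 4 5 2 6 / 6 2 1 3 4 5 / 4 6 5 2 1 3 / 2 5 3 1 6 4

Cage m is a single given cell, which forces (2,1) = 5.
I is a freebie; hence (3,1) = 3.
Cage p is given; hence (3,2) = 1.
O is a freebie, which forces (4,2) = 2.
Cage n is given; hence (4,4) = 3.
The two cells of cage k must have quotient 2, leaving (3,5) = 2.
Cage f has sum 10, so (4,3) = 1.
Row 4 now contains 1; hence (4,5) = 4.
The 3 cells of cage j must have product 18, which forces (1,1) = 1.
4 is placed in row 4; hence (4,1) = 6.
6 is placed in row 4, leaving (4,6) = 5.
The two cells of cage e must have sum 10, so (5,1) = 4.
Row 5 now contains 4, leaving (5,4) = 2.
Column 1 now contains 6; hence (6,1) = 2.
Cage a has sum 12, so (2,3) = 2.
Cage l's pair has difference 3, so (6,2) = 5.
Cage b needs product 90; hence (6,4) = 1.
1 is placed in row 6; hence (6,5) = 6.
Row 6 now contains 6; hence (6,6) = 4.
Cage h needs sum 12; hence (2,6) = 1.
Column 6 already has 4, which forces (3,6) = 6.
Cage b has product 90; hence (5,2) = 6.
Cage b has product 90; hence (5,3) = 5.
Column 5 now contains 6, so (5,5) = 1.
The two cells of cage c must have sum 7, leaving (5,6) = 3.
Row 6 now contains 6, which forces (6,3) = 3.
Column 2 already has 6, leaving (1,2) = 3.
Column 3 now contains 3, which forces (1,3) = 6.
Cage d needs sum 14, which forces (1,4) = 4.
The 4 cells of cage d must have sum 14, which forces (1,5) = 5.
Column 6 now contains 6, leaving (1,6) = 2.
Column 2 already has 6; hence (2,2) = 4.
Cage a needs sum 12, so (2,4) = 6.
Row 2 already has 1, so (2,5) = 3.
Column 3 now contains 5, so (3,3) = 4.
Cage f has sum 10, leaving (3,4) = 5.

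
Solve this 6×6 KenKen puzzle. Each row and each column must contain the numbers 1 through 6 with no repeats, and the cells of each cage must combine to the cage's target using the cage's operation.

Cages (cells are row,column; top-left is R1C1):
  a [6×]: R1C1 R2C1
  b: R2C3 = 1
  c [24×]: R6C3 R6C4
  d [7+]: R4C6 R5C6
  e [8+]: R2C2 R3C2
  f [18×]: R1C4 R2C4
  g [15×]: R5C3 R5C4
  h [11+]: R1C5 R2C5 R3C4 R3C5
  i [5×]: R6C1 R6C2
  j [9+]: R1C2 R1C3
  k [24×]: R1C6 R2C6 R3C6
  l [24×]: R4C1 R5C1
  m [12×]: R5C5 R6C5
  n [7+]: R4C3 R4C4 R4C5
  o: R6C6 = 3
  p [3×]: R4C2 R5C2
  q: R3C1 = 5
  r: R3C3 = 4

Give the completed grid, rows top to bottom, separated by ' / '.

2 4 5 3 1 6 / 3 2 1 6 5 4 / 5 6 4 2 3 1 / 6 3 2 1 4 5 / 4 1 3 5 6 2 / 1 5 6 4 2 3

Cage b is a single given cell; hence R2C3 = 1.
Q is a freebie, leaving R3C1 = 5.
R is a freebie, which forces R3C3 = 4.
Column 3 already has 4, leaving R4C3 = 2.
Column 1 now contains 5; hence R6C1 = 1.
Row 6 now contains 1, leaving R6C2 = 5.
Column 3 already has 4, leaving R6C3 = 6.
Row 6 now contains 6, leaving R6C4 = 4.
Cage o is a single given cell; hence R6C6 = 3.
Column 4 now contains 4, so R4C4 = 1.
The 3 cells of cage n must have sum 7, so R4C5 = 4.
Cage m's pair has product 12, so R5C5 = 6.
3 is placed in row 6; hence R6C5 = 2.
The 4 cells of cage h must have sum 11, which forces R3C4 = 2.
4 is placed in row 4, so R4C1 = 6.
Row 4 already has 1; hence R4C2 = 3.
Row 4 already has 6, leaving R4C6 = 5.
Row 5 already has 6, leaving R5C1 = 4.
Cage p needs two cells with product 3; hence R5C2 = 1.
Row 5 already has 1, so R5C6 = 2.
The two cells of cage e must have sum 8, which forces R2C2 = 2.
Row 3 already has 2; hence R3C2 = 6.
Row 3 already has 6, so R3C6 = 1.
Cage a needs two cells with product 6, so R1C1 = 2.
6 is placed in column 2, leaving R1C2 = 4.
Cage j needs two cells with sum 9, leaving R1C3 = 5.
The 4 cells of cage h must have sum 11, so R1C5 = 1.
Row 1 already has 4, leaving R1C6 = 6.
2 is placed in row 2, leaving R2C1 = 3.
Row 2 already has 3, which forces R2C4 = 6.
Cage h needs sum 11; hence R2C5 = 5.
6 is placed in column 6; hence R2C6 = 4.
Row 3 now contains 1, which forces R3C5 = 3.
Column 3 already has 5, leaving R5C3 = 3.
Row 5 now contains 3, leaving R5C4 = 5.
Row 1 already has 6, leaving R1C4 = 3.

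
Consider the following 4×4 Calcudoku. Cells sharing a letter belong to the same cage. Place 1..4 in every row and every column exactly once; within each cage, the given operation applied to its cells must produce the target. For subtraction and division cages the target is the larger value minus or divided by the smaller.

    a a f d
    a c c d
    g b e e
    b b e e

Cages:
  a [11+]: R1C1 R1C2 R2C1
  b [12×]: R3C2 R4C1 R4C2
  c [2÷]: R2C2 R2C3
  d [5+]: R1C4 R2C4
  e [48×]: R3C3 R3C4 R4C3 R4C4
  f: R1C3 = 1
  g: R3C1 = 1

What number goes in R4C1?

2

Cage a has sum 11; hence R1C1 = 3.
The 3 cells of cage a must have sum 11, so R1C2 = 4.
Cage f is given, leaving R1C3 = 1.
Row 1 already has 1, leaving R1C4 = 2.
Cage a needs sum 11, so R2C1 = 4.
Row 2 already has 4; hence R2C3 = 2.
Cage g is a single given cell, so R3C1 = 1.
1 is placed in column 1, which forces R4C1 = 2.
2 is placed in row 2, leaving R2C2 = 1.
The two cells of cage d must have sum 5, which forces R2C4 = 3.
Cage b has product 12; hence R3C2 = 2.
Cage e has product 48, so R3C3 = 3.
The 4 cells of cage e must have product 48; hence R3C4 = 4.
The 3 cells of cage b must have product 12, which forces R4C2 = 3.
The 4 cells of cage e must have product 48, leaving R4C3 = 4.
The 4 cells of cage e must have product 48, leaving R4C4 = 1.
Filled in: 3 4 1 2 / 4 1 2 3 / 1 2 3 4 / 2 3 4 1.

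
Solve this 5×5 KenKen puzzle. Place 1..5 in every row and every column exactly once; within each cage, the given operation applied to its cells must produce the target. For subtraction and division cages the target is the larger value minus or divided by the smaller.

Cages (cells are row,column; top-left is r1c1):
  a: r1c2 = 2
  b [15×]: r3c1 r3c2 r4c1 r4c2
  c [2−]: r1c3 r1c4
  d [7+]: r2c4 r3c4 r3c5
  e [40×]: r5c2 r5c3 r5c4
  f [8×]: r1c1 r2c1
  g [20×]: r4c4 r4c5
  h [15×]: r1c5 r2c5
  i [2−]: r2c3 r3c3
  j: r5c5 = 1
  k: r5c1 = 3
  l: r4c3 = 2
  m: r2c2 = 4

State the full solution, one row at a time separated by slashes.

Cage a is given, so r1c2 = 2.
Cage m is given, leaving r2c2 = 4.
L is a freebie, so r4c3 = 2.
K is a freebie; hence r5c1 = 3.
Column 2 now contains 4, so r5c2 = 5.
5 is placed in row 5, so r5c3 = 4.
4 is placed in row 5, leaving r5c4 = 2.
Cage j is given, so r5c5 = 1.
2 is placed in row 1; hence r1c1 = 4.
4 is placed in row 2, so r2c1 = 2.
In row 3, 2 can only go at r3c5, so r3c5 = 2.
The 3 cells of cage d must have sum 7; hence r2c4 = 1.
Cage d needs sum 7; hence r3c4 = 4.
Column 4 now contains 4, leaving r4c4 = 5.
5 is placed in row 4, which forces r4c5 = 4.
5 is placed in column 4, leaving r1c4 = 3.
3 is placed in row 1, so r1c5 = 5.
Column 5 now contains 5; hence r2c5 = 3.
Cage b needs product 15; hence r3c1 = 5.
Cage b needs product 15, leaving r3c2 = 1.
1 is placed in row 3, so r3c3 = 3.
5 is placed in row 4, so r4c1 = 1.
The 4 cells of cage b must have product 15, leaving r4c2 = 3.
5 is placed in row 1; hence r1c3 = 1.
Row 2 already has 3, leaving r2c3 = 5.

4 2 1 3 5 / 2 4 5 1 3 / 5 1 3 4 2 / 1 3 2 5 4 / 3 5 4 2 1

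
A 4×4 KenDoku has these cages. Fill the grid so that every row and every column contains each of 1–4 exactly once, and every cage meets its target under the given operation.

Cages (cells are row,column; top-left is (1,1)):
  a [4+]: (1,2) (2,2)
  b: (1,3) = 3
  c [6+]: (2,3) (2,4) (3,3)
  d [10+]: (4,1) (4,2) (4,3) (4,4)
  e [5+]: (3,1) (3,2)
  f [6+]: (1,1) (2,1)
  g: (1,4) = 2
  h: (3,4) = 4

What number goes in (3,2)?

2

Cage b is given, so (1,3) = 3.
Cage g is given, leaving (1,4) = 2.
Cage h is given, so (3,4) = 4.
Row 1 now contains 2, so (1,1) = 4.
Row 1 now contains 3, which forces (1,2) = 1.
Cage f needs two cells with sum 6; hence (2,1) = 2.
Cage a's pair has sum 4; hence (2,2) = 3.
Row 2 now contains 3; hence (2,4) = 1.
Column 1 already has 2; hence (3,1) = 3.
Column 2 already has 3, leaving (3,2) = 2.
Row 3 already has 2, leaving (3,3) = 1.
Column 1 now contains 3, leaving (4,1) = 1.
Column 2 already has 2, so (4,2) = 4.
Row 4 already has 4, leaving (4,3) = 2.
1 is placed in column 4; hence (4,4) = 3.
Row 2 already has 1, so (2,3) = 4.
Completed grid: 4 1 3 2 / 2 3 4 1 / 3 2 1 4 / 1 4 2 3.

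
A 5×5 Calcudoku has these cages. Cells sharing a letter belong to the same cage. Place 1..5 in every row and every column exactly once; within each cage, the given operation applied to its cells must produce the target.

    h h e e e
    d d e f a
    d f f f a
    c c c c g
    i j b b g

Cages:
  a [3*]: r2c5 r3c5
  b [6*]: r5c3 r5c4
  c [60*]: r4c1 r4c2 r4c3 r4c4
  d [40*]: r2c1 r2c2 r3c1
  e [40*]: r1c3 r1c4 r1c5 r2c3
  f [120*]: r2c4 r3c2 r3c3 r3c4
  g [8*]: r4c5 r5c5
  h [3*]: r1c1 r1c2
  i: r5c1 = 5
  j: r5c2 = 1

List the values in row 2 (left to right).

I is a freebie; hence r5c1 = 5.
J is a freebie, so r5c2 = 1.
Cage h needs two cells with product 3, which forces r1c1 = 1.
Column 2 now contains 1, which forces r1c2 = 3.
Cage d has product 40, so r2c2 = 5.
Column 2 now contains 5, so r4c2 = 4.
Row 4 now contains 4, so r4c5 = 2.
Column 5 already has 2, so r5c5 = 4.
Column 5 now contains 4, which forces r1c5 = 5.
Cage e needs product 40, leaving r2c3 = 1.
Row 2 now contains 1, so r2c5 = 3.
Column 2 already has 4, which forces r3c2 = 2.
3 is placed in column 5, which forces r3c5 = 1.
Row 4 now contains 4; hence r4c1 = 3.
1 is placed in column 3, leaving r4c3 = 5.
5 is placed in row 4, leaving r4c4 = 1.
Cage d has product 40; hence r2c1 = 2.
3 is placed in row 2, leaving r2c4 = 4.
Row 3 already has 2; hence r3c1 = 4.
The 4 cells of cage f must have product 120, so r3c3 = 3.
Cage f needs product 120, so r3c4 = 5.
3 is placed in column 3, so r5c3 = 2.
2 is placed in row 5, which forces r5c4 = 3.
Column 3 now contains 2, which forces r1c3 = 4.
4 is placed in column 4, which forces r1c4 = 2.
Completed grid: 1 3 4 2 5 / 2 5 1 4 3 / 4 2 3 5 1 / 3 4 5 1 2 / 5 1 2 3 4.

2 5 1 4 3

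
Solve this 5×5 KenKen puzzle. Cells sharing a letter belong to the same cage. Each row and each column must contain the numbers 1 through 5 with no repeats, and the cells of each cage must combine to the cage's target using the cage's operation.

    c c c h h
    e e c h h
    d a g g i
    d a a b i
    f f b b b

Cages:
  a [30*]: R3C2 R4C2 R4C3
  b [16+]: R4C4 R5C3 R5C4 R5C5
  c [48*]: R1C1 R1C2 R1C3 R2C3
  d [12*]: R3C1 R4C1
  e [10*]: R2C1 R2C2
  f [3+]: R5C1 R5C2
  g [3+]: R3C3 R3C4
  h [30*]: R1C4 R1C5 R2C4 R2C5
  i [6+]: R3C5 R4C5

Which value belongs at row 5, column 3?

5

Row 2 needs a 4, and only R2C3 is open for it.
In row 4, 1 can only go at R4C5, so R4C5 = 1.
Cage i needs two cells with sum 6, so R3C5 = 5.
In row 1, 2 can only go at R1C5, so R1C5 = 2.
Column 5 already has 2, which forces R2C5 = 3.
Column 5 already has 2, so R5C5 = 4.
Row 1 needs a 5, and only R1C4 is open for it.
Column 4 already has 5; hence R2C4 = 1.
Column 4 already has 1; hence R3C4 = 2.
Column 4 already has 5, which forces R4C4 = 4.
Cage b has sum 16, leaving R5C3 = 5.
The 4 cells of cage b must have sum 16; hence R5C4 = 3.
Cage d's pair has product 12; hence R3C1 = 4.
Row 3 now contains 2, so R3C2 = 3.
Row 3 now contains 2, leaving R3C3 = 1.
4 is placed in row 4, which forces R4C1 = 3.
The 3 cells of cage a must have product 30, which forces R4C2 = 5.
The 3 cells of cage a must have product 30; hence R4C3 = 2.
Column 1 now contains 3, leaving R1C1 = 1.
Cage c needs product 48, leaving R1C2 = 4.
Column 3 already has 1, so R1C3 = 3.
Cage e needs two cells with product 10, leaving R2C1 = 5.
5 is placed in column 2, which forces R2C2 = 2.
Column 1 now contains 1; hence R5C1 = 2.
Column 2 now contains 2, so R5C2 = 1.
The full grid is 1 4 3 5 2 / 5 2 4 1 3 / 4 3 1 2 5 / 3 5 2 4 1 / 2 1 5 3 4.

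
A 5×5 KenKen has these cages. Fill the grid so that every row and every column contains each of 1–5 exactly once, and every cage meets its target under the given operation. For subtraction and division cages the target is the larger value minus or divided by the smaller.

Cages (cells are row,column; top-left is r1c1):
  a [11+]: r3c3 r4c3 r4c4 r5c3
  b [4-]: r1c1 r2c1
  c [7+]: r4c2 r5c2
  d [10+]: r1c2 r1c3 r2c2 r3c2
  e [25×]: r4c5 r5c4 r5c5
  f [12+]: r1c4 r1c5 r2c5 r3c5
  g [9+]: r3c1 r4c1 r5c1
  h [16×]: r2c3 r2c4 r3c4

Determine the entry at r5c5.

1

Cage e needs product 25, leaving r4c5 = 5.
Cage e needs product 25, which forces r5c4 = 5.
Cage e has product 25, leaving r5c5 = 1.
Cage f needs sum 12, which forces r1c4 = 3.
In column 3, 5 can only go at r3c3, so r3c3 = 5.
The only place for 1 in row 3 is r3c2.
The only place for 5 in row 2 is r2c1.
Column 1 already has 5, leaving r1c1 = 1.
In row 1, 5 can only go at r1c2, so r1c2 = 5.
The 4 cells of cage d must have sum 10; hence r1c3 = 2.
Row 1 now contains 2; hence r1c5 = 4.
Cage d has sum 10; hence r2c2 = 2.
Column 3 now contains 2, which forces r2c3 = 4.
4 is placed in row 2, leaving r2c4 = 1.
2 is placed in row 2, so r2c5 = 3.
3 is placed in column 5; hence r3c5 = 2.
Column 4 now contains 1, so r4c4 = 2.
Column 3 now contains 2, so r5c3 = 3.
Row 3 now contains 2, which forces r3c4 = 4.
Cage c needs two cells with sum 7, so r4c2 = 3.
3 is placed in column 3, leaving r4c3 = 1.
The 3 cells of cage g must have sum 9, so r5c1 = 2.
3 is placed in row 5, which forces r5c2 = 4.
Row 3 now contains 4, leaving r3c1 = 3.
Row 4 already has 3, which forces r4c1 = 4.
The full grid is 1 5 2 3 4 / 5 2 4 1 3 / 3 1 5 4 2 / 4 3 1 2 5 / 2 4 3 5 1.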